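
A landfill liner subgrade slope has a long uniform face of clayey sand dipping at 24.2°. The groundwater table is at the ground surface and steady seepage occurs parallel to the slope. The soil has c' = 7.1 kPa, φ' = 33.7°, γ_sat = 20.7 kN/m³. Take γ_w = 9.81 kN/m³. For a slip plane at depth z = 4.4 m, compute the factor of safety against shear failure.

FS = 0.99

With seepage parallel to the slope and the water table at the surface, the effective normal stress on the slip plane uses the buoyant unit weight γ' = γ_sat − γ_w while the driving shear stress uses γ_sat:
FS = [c' + γ' z cos²β tanφ'] / [γ_sat z sinβ cosβ]
γ' = 20.7 − 9.81 = 10.89 kN/m³
Numerator = 7.1 + 10.89·4.4·cos²24.2°·tan33.7° = 7.1 + 10.89·4.4·0.8320·0.6669 = 33.686 kPa
Denominator = 20.7·4.4·sin24.2°·cos24.2° = 20.7·4.4·0.4099·0.9121 = 34.055 kPa
FS = 33.686 / 34.055 = 0.989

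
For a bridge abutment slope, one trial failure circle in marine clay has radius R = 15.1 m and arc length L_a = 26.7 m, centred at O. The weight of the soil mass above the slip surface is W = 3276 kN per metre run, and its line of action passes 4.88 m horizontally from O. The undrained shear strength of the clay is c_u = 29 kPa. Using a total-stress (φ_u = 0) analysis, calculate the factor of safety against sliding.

Taking moments about the centre O, the resisting moment is provided by the undrained shear strength acting along the arc:
M_R = c_u·L_a·R = 29·26.70·15.1 = 11691.9 kN·m/m
M_D = W·d = 3276·4.88 = 15986.9 kN·m/m
FS = M_R / M_D = 11691.9 / 15986.9 = 0.731

FS = 0.73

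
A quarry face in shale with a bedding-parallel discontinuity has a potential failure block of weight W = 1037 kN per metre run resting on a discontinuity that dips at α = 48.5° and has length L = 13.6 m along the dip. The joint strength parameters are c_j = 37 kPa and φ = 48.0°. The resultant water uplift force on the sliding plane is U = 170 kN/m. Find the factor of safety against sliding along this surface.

FS = 1.39

Resolving the block weight along and normal to the plane and applying the Mohr–Coulomb strength on the joint:
N' = W cosα − U = 1037·cos48.5° − 170 = 517.1 kN/m
Driving force T = W sinα = 1037·sin48.5° = 776.7 kN/m
Resisting force R = c_j·L + N'·tanφ = 37·13.6 + 517.1·tan48.0° = 503.2 + 574.3 = 1077.5 kN/m
FS = R / T = 1077.5 / 776.7 = 1.387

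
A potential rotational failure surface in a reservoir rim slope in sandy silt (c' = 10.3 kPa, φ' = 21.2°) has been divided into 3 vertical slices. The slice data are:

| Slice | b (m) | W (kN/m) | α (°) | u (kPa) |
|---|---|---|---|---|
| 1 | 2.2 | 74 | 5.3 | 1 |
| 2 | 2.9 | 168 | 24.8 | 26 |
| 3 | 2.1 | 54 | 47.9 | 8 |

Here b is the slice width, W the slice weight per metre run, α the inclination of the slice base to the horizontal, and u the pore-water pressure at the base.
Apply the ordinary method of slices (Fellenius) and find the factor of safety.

FS = 1.25

Ordinary method of slices: FS = Σ[c'·Δl_i + (W_i cosα_i − u_i·Δl_i)·tanφ'] / Σ W_i sinα_i, with Δl_i = b_i / cosα_i.
Slice 1: Δl = 2.2/cos5.3° = 2.209 m; N'_1 = 74·cos5.3° − 1·2.209 = 71.5; c'Δl = 22.76; W sinα = 6.8
Slice 2: Δl = 2.9/cos24.8° = 3.195 m; N'_2 = 168·cos24.8° − 26·3.195 = 69.4; c'Δl = 32.90; W sinα = 70.5
Slice 3: Δl = 2.1/cos47.9° = 3.132 m; N'_3 = 54·cos47.9° − 8·3.132 = 11.1; c'Δl = 32.26; W sinα = 40.1
Σc'Δl = 87.9 kN/m; ΣN' = 152.1 kN/m; ΣW sinα = 117.4 kN/m
Resisting = 87.9 + 152.1·tan21.2° = 87.9 + 59.0 = 146.9 kN/m
FS = 146.9 / 117.4 = 1.252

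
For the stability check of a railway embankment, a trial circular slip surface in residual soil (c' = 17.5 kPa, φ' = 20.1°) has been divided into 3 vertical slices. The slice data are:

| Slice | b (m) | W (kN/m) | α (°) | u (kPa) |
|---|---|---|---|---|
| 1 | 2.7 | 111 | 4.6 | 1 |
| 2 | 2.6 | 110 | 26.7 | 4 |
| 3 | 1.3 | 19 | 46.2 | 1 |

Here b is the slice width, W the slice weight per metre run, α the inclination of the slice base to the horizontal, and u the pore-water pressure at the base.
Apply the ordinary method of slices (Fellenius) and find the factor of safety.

FS = 2.87

Ordinary method of slices: FS = Σ[c'·Δl_i + (W_i cosα_i − u_i·Δl_i)·tanφ'] / Σ W_i sinα_i, with Δl_i = b_i / cosα_i.
Slice 1: Δl = 2.7/cos4.6° = 2.709 m; N'_1 = 111·cos4.6° − 1·2.709 = 107.9; c'Δl = 47.40; W sinα = 8.9
Slice 2: Δl = 2.6/cos26.7° = 2.910 m; N'_2 = 110·cos26.7° − 4·2.910 = 86.6; c'Δl = 50.93; W sinα = 49.4
Slice 3: Δl = 1.3/cos46.2° = 1.878 m; N'_3 = 19·cos46.2° − 1·1.878 = 11.3; c'Δl = 32.87; W sinα = 13.7
Σc'Δl = 131.2 kN/m; ΣN' = 205.8 kN/m; ΣW sinα = 72.0 kN/m
Resisting = 131.2 + 205.8·tan20.1° = 131.2 + 75.3 = 206.5 kN/m
FS = 206.5 / 72.0 = 2.867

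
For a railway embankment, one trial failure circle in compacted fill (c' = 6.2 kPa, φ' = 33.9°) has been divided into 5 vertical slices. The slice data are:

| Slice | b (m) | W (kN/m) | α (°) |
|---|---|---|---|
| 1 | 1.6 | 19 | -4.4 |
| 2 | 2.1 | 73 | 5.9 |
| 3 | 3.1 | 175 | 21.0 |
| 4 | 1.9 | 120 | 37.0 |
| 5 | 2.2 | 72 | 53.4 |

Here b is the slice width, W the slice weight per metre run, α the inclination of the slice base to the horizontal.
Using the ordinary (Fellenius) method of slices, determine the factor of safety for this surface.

FS = 1.74

Ordinary method of slices: FS = Σ[c'·Δl_i + (W_i cosα_i)·tanφ'] / Σ W_i sinα_i, with Δl_i = b_i / cosα_i.
Slice 1: Δl = 1.6/cos(-4.4°) = 1.605 m; N'_1 = 19·cos(-4.4°) = 18.9; c'Δl = 9.95; W sinα = -1.5
Slice 2: Δl = 2.1/cos5.9° = 2.111 m; N'_2 = 73·cos5.9° = 72.6; c'Δl = 13.09; W sinα = 7.5
Slice 3: Δl = 3.1/cos21.0° = 3.321 m; N'_3 = 175·cos21.0° = 163.4; c'Δl = 20.59; W sinα = 62.7
Slice 4: Δl = 1.9/cos37.0° = 2.379 m; N'_4 = 120·cos37.0° = 95.8; c'Δl = 14.75; W sinα = 72.2
Slice 5: Δl = 2.2/cos53.4° = 3.690 m; N'_5 = 72·cos53.4° = 42.9; c'Δl = 22.88; W sinα = 57.8
Σc'Δl = 81.3 kN/m; ΣN' = 393.7 kN/m; ΣW sinα = 198.8 kN/m
Resisting = 81.3 + 393.7·tan33.9° = 81.3 + 264.6 = 345.8 kN/m
FS = 345.8 / 198.8 = 1.740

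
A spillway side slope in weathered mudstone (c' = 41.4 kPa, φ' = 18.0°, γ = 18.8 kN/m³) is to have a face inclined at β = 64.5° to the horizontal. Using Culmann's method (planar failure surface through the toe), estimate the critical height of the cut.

Culmann's analysis gives the critical failure plane at α_cr = (β + φ')/2 = (64.5 + 18.0)/2 = 41.2°, and the critical height
H_c = (4c'/γ) · sinβ cosφ' / [1 − cos(β − φ')]
    = (4·41.4/18.8) · sin64.5°·cos18.0° / [1 − cos(46.5°)]
    = 8.809 · 0.9026·0.9511 / [1 − 0.6884]
    = 8.809 · 0.8584 / 0.3116
    = 24.26 m

H_c = 24.26 m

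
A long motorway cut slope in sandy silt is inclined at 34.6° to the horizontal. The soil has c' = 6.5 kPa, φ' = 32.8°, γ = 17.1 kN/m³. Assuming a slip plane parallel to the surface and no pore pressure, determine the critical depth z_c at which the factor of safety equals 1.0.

z_c = 12.36 m

Setting FS = 1.00 in FS = [c' + γz cos²β tanφ'] / [γz sinβ cosβ] and solving for z:
z = c' / [γ cosβ (FS·sinβ − cosβ·tanφ')]
  = 6.5 / [17.1·cos34.6°·(1.00·sin34.6° − cos34.6°·tan32.8°)]
  = 6.5 / [17.1·0.8231·(1.00·0.5678 − 0.8231·0.6445)]
  = 6.5 / 0.5260 = 12.358 m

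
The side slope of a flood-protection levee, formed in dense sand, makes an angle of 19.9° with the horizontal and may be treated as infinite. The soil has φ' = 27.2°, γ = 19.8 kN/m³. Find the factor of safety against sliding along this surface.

For a dry cohesionless infinite slope the factor of safety is FS = tanφ' / tanβ.
FS = tan27.2° / tan19.9° = 0.5139 / 0.3620 = 1.420

FS = 1.42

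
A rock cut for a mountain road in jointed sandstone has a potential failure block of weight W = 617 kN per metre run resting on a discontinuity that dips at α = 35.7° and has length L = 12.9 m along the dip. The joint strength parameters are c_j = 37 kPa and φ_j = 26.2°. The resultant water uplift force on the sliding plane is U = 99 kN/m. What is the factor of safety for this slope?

FS = 1.88

Resolving the block weight along and normal to the plane and applying the Mohr–Coulomb strength on the joint:
N' = W cosα − U = 617·cos35.7° − 99 = 402.1 kN/m
Driving force T = W sinα = 617·sin35.7° = 360.0 kN/m
Resisting force R = c_j·L + N'·tanφ_j = 37·12.9 + 402.1·tan26.2° = 477.3 + 197.8 = 675.1 kN/m
FS = R / T = 675.1 / 360.0 = 1.875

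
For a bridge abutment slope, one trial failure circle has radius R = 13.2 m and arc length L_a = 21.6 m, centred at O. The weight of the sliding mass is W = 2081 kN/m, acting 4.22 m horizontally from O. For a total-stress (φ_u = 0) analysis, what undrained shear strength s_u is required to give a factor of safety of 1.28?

s_u = 39.4 kPa

FS = s_u·L_a·R / (W·d), so s_u = FS·W·d / (L_a·R).
s_u = 1.28·2081·4.22 / (21.60·13.2) = 11240.7 / 285.12 = 39.42 kPa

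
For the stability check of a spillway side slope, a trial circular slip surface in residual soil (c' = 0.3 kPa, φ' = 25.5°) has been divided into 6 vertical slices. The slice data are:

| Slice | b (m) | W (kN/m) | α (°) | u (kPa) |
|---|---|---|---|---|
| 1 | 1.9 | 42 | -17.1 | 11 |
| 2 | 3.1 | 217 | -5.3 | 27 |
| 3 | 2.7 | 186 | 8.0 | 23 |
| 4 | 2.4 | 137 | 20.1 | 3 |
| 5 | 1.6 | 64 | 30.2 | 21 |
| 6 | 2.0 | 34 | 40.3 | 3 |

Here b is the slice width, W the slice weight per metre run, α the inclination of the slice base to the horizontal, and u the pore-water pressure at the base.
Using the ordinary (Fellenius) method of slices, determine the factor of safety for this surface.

FS = 2.20

Ordinary method of slices: FS = Σ[c'·Δl_i + (W_i cosα_i − u_i·Δl_i)·tanφ'] / Σ W_i sinα_i, with Δl_i = b_i / cosα_i.
Slice 1: Δl = 1.9/cos(-17.1°) = 1.988 m; N'_1 = 42·cos(-17.1°) − 11·1.988 = 18.3; c'Δl = 0.60; W sinα = -12.3
Slice 2: Δl = 3.1/cos(-5.3°) = 3.113 m; N'_2 = 217·cos(-5.3°) − 27·3.113 = 132.0; c'Δl = 0.93; W sinα = -20.0
Slice 3: Δl = 2.7/cos8.0° = 2.727 m; N'_3 = 186·cos8.0° − 23·2.727 = 121.5; c'Δl = 0.82; W sinα = 25.9
Slice 4: Δl = 2.4/cos20.1° = 2.556 m; N'_4 = 137·cos20.1° − 3·2.556 = 121.0; c'Δl = 0.77; W sinα = 47.1
Slice 5: Δl = 1.6/cos30.2° = 1.851 m; N'_5 = 64·cos30.2° − 21·1.851 = 16.4; c'Δl = 0.56; W sinα = 32.2
Slice 6: Δl = 2.0/cos40.3° = 2.622 m; N'_6 = 34·cos40.3° − 3·2.622 = 18.1; c'Δl = 0.79; W sinα = 22.0
Σc'Δl = 4.5 kN/m; ΣN' = 427.3 kN/m; ΣW sinα = 94.8 kN/m
Resisting = 4.5 + 427.3·tan25.5° = 4.5 + 203.8 = 208.2 kN/m
FS = 208.2 / 94.8 = 2.198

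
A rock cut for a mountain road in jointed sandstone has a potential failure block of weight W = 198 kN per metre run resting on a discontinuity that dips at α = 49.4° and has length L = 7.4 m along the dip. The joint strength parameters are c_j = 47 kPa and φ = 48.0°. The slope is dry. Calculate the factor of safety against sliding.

FS = 3.27

Resolving the block weight along and normal to the plane and applying the Mohr–Coulomb strength on the joint:
N' = W cosα = 198·cos49.4° = 128.9 kN/m
Driving force T = W sinα = 198·sin49.4° = 150.3 kN/m
Resisting force R = c_j·L + N'·tanφ = 47·7.4 + 128.9·tan48.0° = 347.8 + 143.1 = 490.9 kN/m
FS = R / T = 490.9 / 150.3 = 3.265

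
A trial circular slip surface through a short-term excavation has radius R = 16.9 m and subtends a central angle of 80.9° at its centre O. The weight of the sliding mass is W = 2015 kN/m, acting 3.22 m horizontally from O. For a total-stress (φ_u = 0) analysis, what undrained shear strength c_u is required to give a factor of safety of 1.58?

c_u = 25.4 kPa

FS = c_u·L_a·R / (W·d), so c_u = FS·W·d / (L_a·R).
Arc length L_a = R·θ = 16.9·(80.9°·π/180) = 16.9·1.4120 = 23.86 m
c_u = 1.58·2015·3.22 / (23.86·16.9) = 10251.5 / 403.27 = 25.42 kPa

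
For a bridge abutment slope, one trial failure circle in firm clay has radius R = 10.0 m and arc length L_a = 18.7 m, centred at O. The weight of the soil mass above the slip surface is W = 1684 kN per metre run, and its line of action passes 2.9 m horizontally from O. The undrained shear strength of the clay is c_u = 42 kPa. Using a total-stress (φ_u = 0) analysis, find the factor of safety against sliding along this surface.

FS = 1.61

Taking moments about the centre O, the resisting moment is provided by the undrained shear strength acting along the arc:
M_R = c_u·L_a·R = 42·18.70·10.0 = 7854.0 kN·m/m
M_D = W·d = 1684·2.9 = 4883.6 kN·m/m
FS = M_R / M_D = 7854.0 / 4883.6 = 1.608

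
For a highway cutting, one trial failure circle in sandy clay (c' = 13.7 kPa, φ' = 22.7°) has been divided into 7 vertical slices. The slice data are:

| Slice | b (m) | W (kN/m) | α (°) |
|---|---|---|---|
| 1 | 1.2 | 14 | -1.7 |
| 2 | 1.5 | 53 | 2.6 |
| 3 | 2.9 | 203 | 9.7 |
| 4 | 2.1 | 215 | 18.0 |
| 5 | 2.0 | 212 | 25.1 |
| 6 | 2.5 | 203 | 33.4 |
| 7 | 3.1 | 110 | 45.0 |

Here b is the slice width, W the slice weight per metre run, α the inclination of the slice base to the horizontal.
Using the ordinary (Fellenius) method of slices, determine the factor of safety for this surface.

FS = 1.62

Ordinary method of slices: FS = Σ[c'·Δl_i + (W_i cosα_i)·tanφ'] / Σ W_i sinα_i, with Δl_i = b_i / cosα_i.
Slice 1: Δl = 1.2/cos(-1.7°) = 1.201 m; N'_1 = 14·cos(-1.7°) = 14.0; c'Δl = 16.45; W sinα = -0.4
Slice 2: Δl = 1.5/cos2.6° = 1.502 m; N'_2 = 53·cos2.6° = 52.9; c'Δl = 20.57; W sinα = 2.4
Slice 3: Δl = 2.9/cos9.7° = 2.942 m; N'_3 = 203·cos9.7° = 200.1; c'Δl = 40.31; W sinα = 34.2
Slice 4: Δl = 2.1/cos18.0° = 2.208 m; N'_4 = 215·cos18.0° = 204.5; c'Δl = 30.25; W sinα = 66.4
Slice 5: Δl = 2.0/cos25.1° = 2.209 m; N'_5 = 212·cos25.1° = 192.0; c'Δl = 30.26; W sinα = 89.9
Slice 6: Δl = 2.5/cos33.4° = 2.995 m; N'_6 = 203·cos33.4° = 169.5; c'Δl = 41.03; W sinα = 111.7
Slice 7: Δl = 3.1/cos45.0° = 4.384 m; N'_7 = 110·cos45.0° = 77.8; c'Δl = 60.06; W sinα = 77.8
Σc'Δl = 238.9 kN/m; ΣN' = 910.8 kN/m; ΣW sinα = 382.1 kN/m
Resisting = 238.9 + 910.8·tan22.7° = 238.9 + 381.0 = 619.9 kN/m
FS = 619.9 / 382.1 = 1.622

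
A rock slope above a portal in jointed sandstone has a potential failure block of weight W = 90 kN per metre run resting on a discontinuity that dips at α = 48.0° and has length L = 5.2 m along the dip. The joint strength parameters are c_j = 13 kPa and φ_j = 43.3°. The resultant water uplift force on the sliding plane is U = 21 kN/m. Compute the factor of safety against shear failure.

FS = 1.56

Resolving the block weight along and normal to the plane and applying the Mohr–Coulomb strength on the joint:
N' = W cosα − U = 90·cos48.0° − 21 = 39.2 kN/m
Driving force T = W sinα = 90·sin48.0° = 66.9 kN/m
Resisting force R = c_j·L + N'·tanφ_j = 13·5.2 + 39.2·tan43.3° = 67.6 + 37.0 = 104.6 kN/m
FS = R / T = 104.6 / 66.9 = 1.563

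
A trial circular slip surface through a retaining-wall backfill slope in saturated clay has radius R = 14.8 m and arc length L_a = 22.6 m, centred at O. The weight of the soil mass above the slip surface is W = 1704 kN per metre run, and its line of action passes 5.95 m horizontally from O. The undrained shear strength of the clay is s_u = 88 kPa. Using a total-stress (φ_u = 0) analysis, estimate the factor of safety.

Taking moments about the centre O, the resisting moment is provided by the undrained shear strength acting along the arc:
M_R = s_u·L_a·R = 88·22.60·14.8 = 29434.2 kN·m/m
M_D = W·d = 1704·5.95 = 10138.8 kN·m/m
FS = M_R / M_D = 29434.2 / 10138.8 = 2.903

FS = 2.90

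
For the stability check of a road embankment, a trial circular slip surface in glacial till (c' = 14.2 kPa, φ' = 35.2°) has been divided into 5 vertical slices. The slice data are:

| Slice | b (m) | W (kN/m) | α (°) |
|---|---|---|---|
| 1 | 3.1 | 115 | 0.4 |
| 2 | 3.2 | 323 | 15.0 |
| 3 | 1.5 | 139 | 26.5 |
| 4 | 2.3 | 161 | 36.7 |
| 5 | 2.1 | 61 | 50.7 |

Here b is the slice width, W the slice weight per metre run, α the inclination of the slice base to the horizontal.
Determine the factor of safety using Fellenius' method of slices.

Ordinary method of slices: FS = Σ[c'·Δl_i + (W_i cosα_i)·tanφ'] / Σ W_i sinα_i, with Δl_i = b_i / cosα_i.
Slice 1: Δl = 3.1/cos0.4° = 3.100 m; N'_1 = 115·cos0.4° = 115.0; c'Δl = 44.02; W sinα = 0.8
Slice 2: Δl = 3.2/cos15.0° = 3.313 m; N'_2 = 323·cos15.0° = 312.0; c'Δl = 47.04; W sinα = 83.6
Slice 3: Δl = 1.5/cos26.5° = 1.676 m; N'_3 = 139·cos26.5° = 124.4; c'Δl = 23.80; W sinα = 62.0
Slice 4: Δl = 2.3/cos36.7° = 2.869 m; N'_4 = 161·cos36.7° = 129.1; c'Δl = 40.73; W sinα = 96.2
Slice 5: Δl = 2.1/cos50.7° = 3.316 m; N'_5 = 61·cos50.7° = 38.6; c'Δl = 47.08; W sinα = 47.2
Σc'Δl = 202.7 kN/m; ΣN' = 719.1 kN/m; ΣW sinα = 289.8 kN/m
Resisting = 202.7 + 719.1·tan35.2° = 202.7 + 507.3 = 710.0 kN/m
FS = 710.0 / 289.8 = 2.449

FS = 2.45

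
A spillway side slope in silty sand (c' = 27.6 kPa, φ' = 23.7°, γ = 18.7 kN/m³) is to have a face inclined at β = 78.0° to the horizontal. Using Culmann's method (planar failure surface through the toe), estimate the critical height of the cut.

Culmann's analysis gives the critical failure plane at α_cr = (β + φ')/2 = (78.0 + 23.7)/2 = 50.9°, and the critical height
H_c = (4c'/γ) · sinβ cosφ' / [1 − cos(β − φ')]
    = (4·27.6/18.7) · sin78.0°·cos23.7° / [1 − cos(54.3°)]
    = 5.904 · 0.9781·0.9157 / [1 − 0.5835]
    = 5.904 · 0.8957 / 0.4165
    = 12.70 m

H_c = 12.70 m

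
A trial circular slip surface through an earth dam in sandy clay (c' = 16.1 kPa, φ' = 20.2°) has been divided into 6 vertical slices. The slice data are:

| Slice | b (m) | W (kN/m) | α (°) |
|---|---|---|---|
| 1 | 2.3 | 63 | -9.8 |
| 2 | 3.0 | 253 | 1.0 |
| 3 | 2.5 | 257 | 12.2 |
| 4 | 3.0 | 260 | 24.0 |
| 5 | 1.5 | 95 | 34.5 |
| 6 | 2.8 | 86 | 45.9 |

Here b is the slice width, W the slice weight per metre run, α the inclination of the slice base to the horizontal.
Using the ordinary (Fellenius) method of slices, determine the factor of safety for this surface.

Ordinary method of slices: FS = Σ[c'·Δl_i + (W_i cosα_i)·tanφ'] / Σ W_i sinα_i, with Δl_i = b_i / cosα_i.
Slice 1: Δl = 2.3/cos(-9.8°) = 2.334 m; N'_1 = 63·cos(-9.8°) = 62.1; c'Δl = 37.58; W sinα = -10.7
Slice 2: Δl = 3.0/cos1.0° = 3.000 m; N'_2 = 253·cos1.0° = 253.0; c'Δl = 48.31; W sinα = 4.4
Slice 3: Δl = 2.5/cos12.2° = 2.558 m; N'_3 = 257·cos12.2° = 251.2; c'Δl = 41.18; W sinα = 54.3
Slice 4: Δl = 3.0/cos24.0° = 3.284 m; N'_4 = 260·cos24.0° = 237.5; c'Δl = 52.87; W sinα = 105.8
Slice 5: Δl = 1.5/cos34.5° = 1.820 m; N'_5 = 95·cos34.5° = 78.3; c'Δl = 29.30; W sinα = 53.8
Slice 6: Δl = 2.8/cos45.9° = 4.023 m; N'_6 = 86·cos45.9° = 59.8; c'Δl = 64.78; W sinα = 61.8
Σc'Δl = 274.0 kN/m; ΣN' = 941.9 kN/m; ΣW sinα = 269.3 kN/m
Resisting = 274.0 + 941.9·tan20.2° = 274.0 + 346.6 = 620.6 kN/m
FS = 620.6 / 269.3 = 2.304

FS = 2.30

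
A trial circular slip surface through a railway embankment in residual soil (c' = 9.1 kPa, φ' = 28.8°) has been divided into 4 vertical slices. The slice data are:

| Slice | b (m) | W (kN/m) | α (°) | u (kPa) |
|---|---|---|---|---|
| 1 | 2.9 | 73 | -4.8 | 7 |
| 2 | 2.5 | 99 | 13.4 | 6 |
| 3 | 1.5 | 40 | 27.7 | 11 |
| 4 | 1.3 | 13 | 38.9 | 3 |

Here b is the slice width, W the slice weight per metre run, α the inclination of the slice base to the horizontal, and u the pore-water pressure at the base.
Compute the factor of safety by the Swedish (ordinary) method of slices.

FS = 3.80

Ordinary method of slices: FS = Σ[c'·Δl_i + (W_i cosα_i − u_i·Δl_i)·tanφ'] / Σ W_i sinα_i, with Δl_i = b_i / cosα_i.
Slice 1: Δl = 2.9/cos(-4.8°) = 2.910 m; N'_1 = 73·cos(-4.8°) − 7·2.910 = 52.4; c'Δl = 26.48; W sinα = -6.1
Slice 2: Δl = 2.5/cos13.4° = 2.570 m; N'_2 = 99·cos13.4° − 6·2.570 = 80.9; c'Δl = 23.39; W sinα = 22.9
Slice 3: Δl = 1.5/cos27.7° = 1.694 m; N'_3 = 40·cos27.7° − 11·1.694 = 16.8; c'Δl = 15.42; W sinα = 18.6
Slice 4: Δl = 1.3/cos38.9° = 1.670 m; N'_4 = 13·cos38.9° − 3·1.670 = 5.1; c'Δl = 15.20; W sinα = 8.2
Σc'Δl = 80.5 kN/m; ΣN' = 155.1 kN/m; ΣW sinα = 43.6 kN/m
Resisting = 80.5 + 155.1·tan28.8° = 80.5 + 85.3 = 165.8 kN/m
FS = 165.8 / 43.6 = 3.803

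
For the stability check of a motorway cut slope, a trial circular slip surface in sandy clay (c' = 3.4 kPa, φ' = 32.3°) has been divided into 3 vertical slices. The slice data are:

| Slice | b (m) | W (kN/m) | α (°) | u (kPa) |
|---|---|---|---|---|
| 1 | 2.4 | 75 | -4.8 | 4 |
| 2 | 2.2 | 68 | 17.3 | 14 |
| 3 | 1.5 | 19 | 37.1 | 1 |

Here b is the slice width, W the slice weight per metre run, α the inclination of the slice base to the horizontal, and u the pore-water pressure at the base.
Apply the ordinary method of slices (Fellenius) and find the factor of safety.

FS = 3.65

Ordinary method of slices: FS = Σ[c'·Δl_i + (W_i cosα_i − u_i·Δl_i)·tanφ'] / Σ W_i sinα_i, with Δl_i = b_i / cosα_i.
Slice 1: Δl = 2.4/cos(-4.8°) = 2.408 m; N'_1 = 75·cos(-4.8°) − 4·2.408 = 65.1; c'Δl = 8.19; W sinα = -6.3
Slice 2: Δl = 2.2/cos17.3° = 2.304 m; N'_2 = 68·cos17.3° − 14·2.304 = 32.7; c'Δl = 7.83; W sinα = 20.2
Slice 3: Δl = 1.5/cos37.1° = 1.881 m; N'_3 = 19·cos37.1° − 1·1.881 = 13.3; c'Δl = 6.39; W sinα = 11.5
Σc'Δl = 22.4 kN/m; ΣN' = 111.0 kN/m; ΣW sinα = 25.4 kN/m
Resisting = 22.4 + 111.0·tan32.3° = 22.4 + 70.2 = 92.6 kN/m
FS = 92.6 / 25.4 = 3.645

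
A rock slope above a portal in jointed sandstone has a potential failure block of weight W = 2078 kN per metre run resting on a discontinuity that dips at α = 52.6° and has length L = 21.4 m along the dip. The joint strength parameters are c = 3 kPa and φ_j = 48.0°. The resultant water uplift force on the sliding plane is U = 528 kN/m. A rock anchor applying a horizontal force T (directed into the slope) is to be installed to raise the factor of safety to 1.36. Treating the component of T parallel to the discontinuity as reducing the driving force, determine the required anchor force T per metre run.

Resolving forces along and normal to the sliding plane, with the horizontal anchor force T adding T·sinα to the effective normal force and T·cosα acting up the plane against the driving force:
FS = [cL + (W cosα − U + T sinα) tanφ_j] / [W sinα − T cosα]
Without the anchor: N' = 734.1 kN/m, driving T_d = 1650.8 kN/m, resisting R = 3·21.4 + 734.1·tan48.0° = 879.5 kN/m, FS = 0.53.
Setting FS = 1.36 and solving for T:
1.36·(1650.8 − T cos52.6°) = 879.5 + T sin52.6°·tan48.0°
T·(sin52.6°·tan48.0° + 1.36·cos52.6°) = 1.36·1650.8 − 879.5
T·(0.7944·1.1106 + 1.36·0.6074) = 2245.1 − 879.5 = 1365.5
T·1.7083 = 1365.5
T = 799.4 kN/m

T = 799 kN/m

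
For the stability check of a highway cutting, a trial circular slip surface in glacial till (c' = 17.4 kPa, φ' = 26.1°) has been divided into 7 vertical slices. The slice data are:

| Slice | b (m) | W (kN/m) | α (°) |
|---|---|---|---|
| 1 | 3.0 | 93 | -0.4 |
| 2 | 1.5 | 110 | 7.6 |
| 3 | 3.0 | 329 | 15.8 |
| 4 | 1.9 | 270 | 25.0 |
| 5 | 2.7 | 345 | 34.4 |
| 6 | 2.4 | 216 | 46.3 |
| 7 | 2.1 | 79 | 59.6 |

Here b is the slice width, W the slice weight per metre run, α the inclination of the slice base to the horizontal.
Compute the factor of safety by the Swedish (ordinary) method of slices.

FS = 1.52

Ordinary method of slices: FS = Σ[c'·Δl_i + (W_i cosα_i)·tanφ'] / Σ W_i sinα_i, with Δl_i = b_i / cosα_i.
Slice 1: Δl = 3.0/cos(-0.4°) = 3.000 m; N'_1 = 93·cos(-0.4°) = 93.0; c'Δl = 52.20; W sinα = -0.6
Slice 2: Δl = 1.5/cos7.6° = 1.513 m; N'_2 = 110·cos7.6° = 109.0; c'Δl = 26.33; W sinα = 14.5
Slice 3: Δl = 3.0/cos15.8° = 3.118 m; N'_3 = 329·cos15.8° = 316.6; c'Δl = 54.25; W sinα = 89.6
Slice 4: Δl = 1.9/cos25.0° = 2.096 m; N'_4 = 270·cos25.0° = 244.7; c'Δl = 36.48; W sinα = 114.1
Slice 5: Δl = 2.7/cos34.4° = 3.272 m; N'_5 = 345·cos34.4° = 284.7; c'Δl = 56.94; W sinα = 194.9
Slice 6: Δl = 2.4/cos46.3° = 3.474 m; N'_6 = 216·cos46.3° = 149.2; c'Δl = 60.44; W sinα = 156.2
Slice 7: Δl = 2.1/cos59.6° = 4.150 m; N'_7 = 79·cos59.6° = 40.0; c'Δl = 72.21; W sinα = 68.1
Σc'Δl = 358.9 kN/m; ΣN' = 1237.2 kN/m; ΣW sinα = 636.8 kN/m
Resisting = 358.9 + 1237.2·tan26.1° = 358.9 + 606.1 = 964.9 kN/m
FS = 964.9 / 636.8 = 1.515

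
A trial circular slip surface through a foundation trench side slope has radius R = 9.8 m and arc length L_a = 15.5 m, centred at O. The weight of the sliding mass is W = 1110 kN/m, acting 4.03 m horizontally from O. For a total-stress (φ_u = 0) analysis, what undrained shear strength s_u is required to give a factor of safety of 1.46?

FS = s_u·L_a·R / (W·d), so s_u = FS·W·d / (L_a·R).
s_u = 1.46·1110·4.03 / (15.50·9.8) = 6531.0 / 151.90 = 43.00 kPa

s_u = 43.0 kPa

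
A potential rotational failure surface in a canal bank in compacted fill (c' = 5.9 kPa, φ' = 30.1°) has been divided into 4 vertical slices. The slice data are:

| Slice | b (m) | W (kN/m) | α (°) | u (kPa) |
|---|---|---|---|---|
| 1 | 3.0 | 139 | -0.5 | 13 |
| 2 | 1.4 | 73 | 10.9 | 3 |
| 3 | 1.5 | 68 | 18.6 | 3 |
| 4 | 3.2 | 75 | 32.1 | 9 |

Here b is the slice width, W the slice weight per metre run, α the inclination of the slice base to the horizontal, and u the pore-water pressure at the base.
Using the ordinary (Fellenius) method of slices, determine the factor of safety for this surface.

FS = 2.79

Ordinary method of slices: FS = Σ[c'·Δl_i + (W_i cosα_i − u_i·Δl_i)·tanφ'] / Σ W_i sinα_i, with Δl_i = b_i / cosα_i.
Slice 1: Δl = 3.0/cos(-0.5°) = 3.000 m; N'_1 = 139·cos(-0.5°) − 13·3.000 = 100.0; c'Δl = 17.70; W sinα = -1.2
Slice 2: Δl = 1.4/cos10.9° = 1.426 m; N'_2 = 73·cos10.9° − 3·1.426 = 67.4; c'Δl = 8.41; W sinα = 13.8
Slice 3: Δl = 1.5/cos18.6° = 1.583 m; N'_3 = 68·cos18.6° − 3·1.583 = 59.7; c'Δl = 9.34; W sinα = 21.7
Slice 4: Δl = 3.2/cos32.1° = 3.777 m; N'_4 = 75·cos32.1° − 9·3.777 = 29.5; c'Δl = 22.29; W sinα = 39.9
Σc'Δl = 57.7 kN/m; ΣN' = 256.6 kN/m; ΣW sinα = 74.1 kN/m
Resisting = 57.7 + 256.6·tan30.1° = 57.7 + 148.8 = 206.5 kN/m
FS = 206.5 / 74.1 = 2.786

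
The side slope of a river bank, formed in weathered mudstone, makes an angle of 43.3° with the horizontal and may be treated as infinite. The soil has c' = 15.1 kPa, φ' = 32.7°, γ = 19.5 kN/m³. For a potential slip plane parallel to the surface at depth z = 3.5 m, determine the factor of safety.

For an infinite slope with a slip plane parallel to the surface (no pore pressure): FS = [c' + γz cos²β tanφ'] / [γz sinβ cosβ].
γz = 19.5·3.5 = 68.25 kN/m²
Numerator = 15.1 + 68.25·cos²43.3°·tan32.7° = 15.1 + 68.25·0.5297·0.6420 = 38.307 kPa
Denominator = 68.25·sin43.3°·cos43.3° = 68.25·0.6858·0.7278 = 34.065 kPa
FS = 38.307 / 34.065 = 1.125

FS = 1.12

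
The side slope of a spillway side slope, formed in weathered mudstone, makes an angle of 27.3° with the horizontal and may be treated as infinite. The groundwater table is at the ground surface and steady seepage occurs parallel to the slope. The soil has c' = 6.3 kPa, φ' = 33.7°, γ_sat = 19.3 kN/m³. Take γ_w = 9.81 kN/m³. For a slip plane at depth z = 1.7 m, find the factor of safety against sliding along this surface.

FS = 1.11

With seepage parallel to the slope and the water table at the surface, the effective normal stress on the slip plane uses the buoyant unit weight γ' = γ_sat − γ_w while the driving shear stress uses γ_sat:
FS = [c' + γ' z cos²β tanφ'] / [γ_sat z sinβ cosβ]
γ' = 19.3 − 9.81 = 9.49 kN/m³
Numerator = 6.3 + 9.49·1.7·cos²27.3°·tan33.7° = 6.3 + 9.49·1.7·0.7896·0.6669 = 14.796 kPa
Denominator = 19.3·1.7·sin27.3°·cos27.3° = 19.3·1.7·0.4586·0.8886 = 13.372 kPa
FS = 14.796 / 13.372 = 1.106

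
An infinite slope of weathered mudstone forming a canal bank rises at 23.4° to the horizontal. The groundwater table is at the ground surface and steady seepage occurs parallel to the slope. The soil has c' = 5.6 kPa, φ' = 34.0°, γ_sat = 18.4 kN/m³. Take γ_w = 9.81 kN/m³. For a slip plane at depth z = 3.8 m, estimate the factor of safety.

FS = 0.95

With seepage parallel to the slope and the water table at the surface, the effective normal stress on the slip plane uses the buoyant unit weight γ' = γ_sat − γ_w while the driving shear stress uses γ_sat:
FS = [c' + γ' z cos²β tanφ'] / [γ_sat z sinβ cosβ]
γ' = 18.4 − 9.81 = 8.59 kN/m³
Numerator = 5.6 + 8.59·3.8·cos²23.4°·tan34.0° = 5.6 + 8.59·3.8·0.8423·0.6745 = 24.145 kPa
Denominator = 18.4·3.8·sin23.4°·cos23.4° = 18.4·3.8·0.3971·0.9178 = 25.485 kPa
FS = 24.145 / 25.485 = 0.947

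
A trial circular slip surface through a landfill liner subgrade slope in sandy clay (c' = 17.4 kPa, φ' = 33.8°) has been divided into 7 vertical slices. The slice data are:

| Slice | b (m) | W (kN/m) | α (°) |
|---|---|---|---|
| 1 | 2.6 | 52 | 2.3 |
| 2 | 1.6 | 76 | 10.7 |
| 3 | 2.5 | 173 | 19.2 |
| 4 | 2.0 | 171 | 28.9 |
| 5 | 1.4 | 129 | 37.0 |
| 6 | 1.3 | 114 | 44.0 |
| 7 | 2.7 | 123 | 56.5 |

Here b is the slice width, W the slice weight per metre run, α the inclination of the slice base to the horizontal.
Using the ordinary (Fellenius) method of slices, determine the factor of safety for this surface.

FS = 1.86

Ordinary method of slices: FS = Σ[c'·Δl_i + (W_i cosα_i)·tanφ'] / Σ W_i sinα_i, with Δl_i = b_i / cosα_i.
Slice 1: Δl = 2.6/cos2.3° = 2.602 m; N'_1 = 52·cos2.3° = 52.0; c'Δl = 45.28; W sinα = 2.1
Slice 2: Δl = 1.6/cos10.7° = 1.628 m; N'_2 = 76·cos10.7° = 74.7; c'Δl = 28.33; W sinα = 14.1
Slice 3: Δl = 2.5/cos19.2° = 2.647 m; N'_3 = 173·cos19.2° = 163.4; c'Δl = 46.06; W sinα = 56.9
Slice 4: Δl = 2.0/cos28.9° = 2.285 m; N'_4 = 171·cos28.9° = 149.7; c'Δl = 39.75; W sinα = 82.6
Slice 5: Δl = 1.4/cos37.0° = 1.753 m; N'_5 = 129·cos37.0° = 103.0; c'Δl = 30.50; W sinα = 77.6
Slice 6: Δl = 1.3/cos44.0° = 1.807 m; N'_6 = 114·cos44.0° = 82.0; c'Δl = 31.45; W sinα = 79.2
Slice 7: Δl = 2.7/cos56.5° = 4.892 m; N'_7 = 123·cos56.5° = 67.9; c'Δl = 85.12; W sinα = 102.6
Σc'Δl = 306.5 kN/m; ΣN' = 692.6 kN/m; ΣW sinα = 415.1 kN/m
Resisting = 306.5 + 692.6·tan33.8° = 306.5 + 463.7 = 770.2 kN/m
FS = 770.2 / 415.1 = 1.855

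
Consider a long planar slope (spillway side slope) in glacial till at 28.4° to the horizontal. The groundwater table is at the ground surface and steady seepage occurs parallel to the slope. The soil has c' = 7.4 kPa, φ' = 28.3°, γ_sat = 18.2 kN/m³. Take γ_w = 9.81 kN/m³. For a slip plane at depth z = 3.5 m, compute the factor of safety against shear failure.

FS = 0.74

With seepage parallel to the slope and the water table at the surface, the effective normal stress on the slip plane uses the buoyant unit weight γ' = γ_sat − γ_w while the driving shear stress uses γ_sat:
FS = [c' + γ' z cos²β tanφ'] / [γ_sat z sinβ cosβ]
γ' = 18.2 − 9.81 = 8.39 kN/m³
Numerator = 7.4 + 8.39·3.5·cos²28.4°·tan28.3° = 7.4 + 8.39·3.5·0.7738·0.5384 = 19.635 kPa
Denominator = 18.2·3.5·sin28.4°·cos28.4° = 18.2·3.5·0.4756·0.8796 = 26.651 kPa
FS = 19.635 / 26.651 = 0.737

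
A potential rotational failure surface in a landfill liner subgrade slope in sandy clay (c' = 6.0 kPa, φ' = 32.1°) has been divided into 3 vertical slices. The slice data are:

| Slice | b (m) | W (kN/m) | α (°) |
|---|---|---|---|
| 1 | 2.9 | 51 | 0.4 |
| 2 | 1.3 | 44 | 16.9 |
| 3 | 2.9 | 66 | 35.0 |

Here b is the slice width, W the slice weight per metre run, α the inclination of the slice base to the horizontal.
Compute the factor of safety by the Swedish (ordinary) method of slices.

FS = 2.73

Ordinary method of slices: FS = Σ[c'·Δl_i + (W_i cosα_i)·tanφ'] / Σ W_i sinα_i, with Δl_i = b_i / cosα_i.
Slice 1: Δl = 2.9/cos0.4° = 2.900 m; N'_1 = 51·cos0.4° = 51.0; c'Δl = 17.40; W sinα = 0.4
Slice 2: Δl = 1.3/cos16.9° = 1.359 m; N'_2 = 44·cos16.9° = 42.1; c'Δl = 8.15; W sinα = 12.8
Slice 3: Δl = 2.9/cos35.0° = 3.540 m; N'_3 = 66·cos35.0° = 54.1; c'Δl = 21.24; W sinα = 37.9
Σc'Δl = 46.8 kN/m; ΣN' = 147.2 kN/m; ΣW sinα = 51.0 kN/m
Resisting = 46.8 + 147.2·tan32.1° = 46.8 + 92.3 = 139.1 kN/m
FS = 139.1 / 51.0 = 2.727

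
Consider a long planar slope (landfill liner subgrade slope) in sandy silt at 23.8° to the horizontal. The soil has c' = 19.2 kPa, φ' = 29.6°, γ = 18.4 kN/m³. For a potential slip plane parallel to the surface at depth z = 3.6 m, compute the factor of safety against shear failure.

FS = 2.07

For an infinite slope with a slip plane parallel to the surface (no pore pressure): FS = [c' + γz cos²β tanφ'] / [γz sinβ cosβ].
γz = 18.4·3.6 = 66.24 kN/m²
Numerator = 19.2 + 66.24·cos²23.8°·tan29.6° = 19.2 + 66.24·0.8372·0.5681 = 50.702 kPa
Denominator = 66.24·sin23.8°·cos23.8° = 66.24·0.4035·0.9150 = 24.458 kPa
FS = 50.702 / 24.458 = 2.073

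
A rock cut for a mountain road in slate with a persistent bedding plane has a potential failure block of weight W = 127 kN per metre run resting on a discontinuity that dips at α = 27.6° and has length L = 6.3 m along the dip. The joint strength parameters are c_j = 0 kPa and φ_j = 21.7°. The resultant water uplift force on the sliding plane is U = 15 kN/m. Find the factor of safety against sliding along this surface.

FS = 0.66

Resolving the block weight along and normal to the plane and applying the Mohr–Coulomb strength on the joint:
N' = W cosα − U = 127·cos27.6° − 15 = 97.5 kN/m
Driving force T = W sinα = 127·sin27.6° = 58.8 kN/m
Resisting force R = c_j·L + N'·tanφ_j = 0·6.3 + 97.5·tan21.7° = 0.0 + 38.8 = 38.8 kN/m
FS = R / T = 38.8 / 58.8 = 0.660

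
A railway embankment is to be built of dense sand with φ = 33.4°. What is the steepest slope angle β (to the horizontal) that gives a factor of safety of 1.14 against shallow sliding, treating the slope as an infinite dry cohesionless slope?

For an infinite dry cohesionless slope FS = tanφ/tanβ, so tanβ = tanφ / FS.
tanβ = tan33.4° / 1.14 = 0.6594 / 1.14 = 0.5784
β = arctan(0.5784) = 30.05°

β = 30.0°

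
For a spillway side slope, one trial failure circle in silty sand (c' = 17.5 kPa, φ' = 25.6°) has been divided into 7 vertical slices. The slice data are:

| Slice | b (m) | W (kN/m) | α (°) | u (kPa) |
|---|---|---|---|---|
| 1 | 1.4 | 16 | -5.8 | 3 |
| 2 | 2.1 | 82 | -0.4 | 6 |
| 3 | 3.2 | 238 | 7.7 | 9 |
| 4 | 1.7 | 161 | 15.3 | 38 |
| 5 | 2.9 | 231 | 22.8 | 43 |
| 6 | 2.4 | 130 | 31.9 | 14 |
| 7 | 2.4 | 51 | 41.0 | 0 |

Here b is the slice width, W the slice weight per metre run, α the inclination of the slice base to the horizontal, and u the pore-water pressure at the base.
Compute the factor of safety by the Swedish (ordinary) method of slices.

FS = 2.19

Ordinary method of slices: FS = Σ[c'·Δl_i + (W_i cosα_i − u_i·Δl_i)·tanφ'] / Σ W_i sinα_i, with Δl_i = b_i / cosα_i.
Slice 1: Δl = 1.4/cos(-5.8°) = 1.407 m; N'_1 = 16·cos(-5.8°) − 3·1.407 = 11.7; c'Δl = 24.63; W sinα = -1.6
Slice 2: Δl = 2.1/cos(-0.4°) = 2.100 m; N'_2 = 82·cos(-0.4°) − 6·2.100 = 69.4; c'Δl = 36.75; W sinα = -0.6
Slice 3: Δl = 3.2/cos7.7° = 3.229 m; N'_3 = 238·cos7.7° − 9·3.229 = 206.8; c'Δl = 56.51; W sinα = 31.9
Slice 4: Δl = 1.7/cos15.3° = 1.762 m; N'_4 = 161·cos15.3° − 38·1.762 = 88.3; c'Δl = 30.84; W sinα = 42.5
Slice 5: Δl = 2.9/cos22.8° = 3.146 m; N'_5 = 231·cos22.8° − 43·3.146 = 77.7; c'Δl = 55.05; W sinα = 89.5
Slice 6: Δl = 2.4/cos31.9° = 2.827 m; N'_6 = 130·cos31.9° − 14·2.827 = 70.8; c'Δl = 49.47; W sinα = 68.7
Slice 7: Δl = 2.4/cos41.0° = 3.180 m; N'_7 = 51·cos41.0° − 0·3.180 = 38.5; c'Δl = 55.65; W sinα = 33.5
Σc'Δl = 308.9 kN/m; ΣN' = 563.2 kN/m; ΣW sinα = 263.9 kN/m
Resisting = 308.9 + 563.2·tan25.6° = 308.9 + 269.8 = 578.7 kN/m
FS = 578.7 / 263.9 = 2.193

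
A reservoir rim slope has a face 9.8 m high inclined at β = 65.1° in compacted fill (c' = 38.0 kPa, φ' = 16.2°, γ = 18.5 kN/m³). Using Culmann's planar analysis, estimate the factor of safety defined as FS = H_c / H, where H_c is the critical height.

H_c = (4c'/γ) · sinβ cosφ' / [1 − cos(β − φ')]
    = (4·38.0/18.5) · sin65.1°·cos16.2° / [1 − cos48.9°]
    = 8.216 · 0.8710 / 0.3426 = 20.89 m
FS = H_c / H = 20.89 / 9.8 = 2.131

FS = 2.13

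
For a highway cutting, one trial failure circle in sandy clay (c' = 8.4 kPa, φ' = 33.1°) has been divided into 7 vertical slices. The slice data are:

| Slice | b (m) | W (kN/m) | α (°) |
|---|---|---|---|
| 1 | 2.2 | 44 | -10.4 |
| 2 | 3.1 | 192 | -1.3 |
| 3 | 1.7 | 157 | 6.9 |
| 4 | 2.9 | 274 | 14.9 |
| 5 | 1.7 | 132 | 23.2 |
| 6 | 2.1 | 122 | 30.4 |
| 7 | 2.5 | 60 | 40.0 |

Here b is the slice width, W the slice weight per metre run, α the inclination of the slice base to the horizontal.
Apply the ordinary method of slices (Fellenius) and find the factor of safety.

FS = 3.28

Ordinary method of slices: FS = Σ[c'·Δl_i + (W_i cosα_i)·tanφ'] / Σ W_i sinα_i, with Δl_i = b_i / cosα_i.
Slice 1: Δl = 2.2/cos(-10.4°) = 2.237 m; N'_1 = 44·cos(-10.4°) = 43.3; c'Δl = 18.79; W sinα = -7.9
Slice 2: Δl = 3.1/cos(-1.3°) = 3.101 m; N'_2 = 192·cos(-1.3°) = 192.0; c'Δl = 26.05; W sinα = -4.4
Slice 3: Δl = 1.7/cos6.9° = 1.712 m; N'_3 = 157·cos6.9° = 155.9; c'Δl = 14.38; W sinα = 18.9
Slice 4: Δl = 2.9/cos14.9° = 3.001 m; N'_4 = 274·cos14.9° = 264.8; c'Δl = 25.21; W sinα = 70.5
Slice 5: Δl = 1.7/cos23.2° = 1.850 m; N'_5 = 132·cos23.2° = 121.3; c'Δl = 15.54; W sinα = 52.0
Slice 6: Δl = 2.1/cos30.4° = 2.435 m; N'_6 = 122·cos30.4° = 105.2; c'Δl = 20.45; W sinα = 61.7
Slice 7: Δl = 2.5/cos40.0° = 3.264 m; N'_7 = 60·cos40.0° = 46.0; c'Δl = 27.41; W sinα = 38.6
Σc'Δl = 147.8 kN/m; ΣN' = 928.4 kN/m; ΣW sinα = 229.3 kN/m
Resisting = 147.8 + 928.4·tan33.1° = 147.8 + 605.2 = 753.0 kN/m
FS = 753.0 / 229.3 = 3.284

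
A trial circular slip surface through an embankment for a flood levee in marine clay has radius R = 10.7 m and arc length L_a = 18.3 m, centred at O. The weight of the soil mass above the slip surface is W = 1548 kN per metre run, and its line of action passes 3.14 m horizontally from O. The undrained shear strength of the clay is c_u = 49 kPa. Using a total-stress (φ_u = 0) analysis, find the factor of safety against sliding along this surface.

FS = 1.97

Taking moments about the centre O, the resisting moment is provided by the undrained shear strength acting along the arc:
M_R = c_u·L_a·R = 49·18.30·10.7 = 9594.7 kN·m/m
M_D = W·d = 1548·3.14 = 4860.7 kN·m/m
FS = M_R / M_D = 9594.7 / 4860.7 = 1.974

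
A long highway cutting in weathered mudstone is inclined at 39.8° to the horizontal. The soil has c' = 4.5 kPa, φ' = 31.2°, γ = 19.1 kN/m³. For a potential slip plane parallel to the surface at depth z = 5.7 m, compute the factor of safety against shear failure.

For an infinite slope with a slip plane parallel to the surface (no pore pressure): FS = [c' + γz cos²β tanφ'] / [γz sinβ cosβ].
γz = 19.1·5.7 = 108.87 kN/m²
Numerator = 4.5 + 108.87·cos²39.8°·tan31.2° = 4.5 + 108.87·0.5903·0.6056 = 43.418 kPa
Denominator = 108.87·sin39.8°·cos39.8° = 108.87·0.6401·0.7683 = 53.541 kPa
FS = 43.418 / 53.541 = 0.811

FS = 0.81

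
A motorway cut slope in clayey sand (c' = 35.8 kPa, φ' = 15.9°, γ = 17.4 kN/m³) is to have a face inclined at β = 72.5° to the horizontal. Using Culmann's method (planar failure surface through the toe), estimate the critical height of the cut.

Culmann's analysis gives the critical failure plane at α_cr = (β + φ')/2 = (72.5 + 15.9)/2 = 44.2°, and the critical height
H_c = (4c'/γ) · sinβ cosφ' / [1 − cos(β − φ')]
    = (4·35.8/17.4) · sin72.5°·cos15.9° / [1 − cos(56.6°)]
    = 8.230 · 0.9537·0.9617 / [1 − 0.5505]
    = 8.230 · 0.9172 / 0.4495
    = 16.79 m

H_c = 16.79 m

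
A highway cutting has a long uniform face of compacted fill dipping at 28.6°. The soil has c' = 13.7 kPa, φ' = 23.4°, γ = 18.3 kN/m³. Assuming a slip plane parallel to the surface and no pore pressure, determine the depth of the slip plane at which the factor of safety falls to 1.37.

Setting FS = 1.37 in FS = [c' + γz cos²β tanφ'] / [γz sinβ cosβ] and solving for z:
z = c' / [γ cosβ (FS·sinβ − cosβ·tanφ')]
  = 13.7 / [18.3·cos28.6°·(1.37·sin28.6° − cos28.6°·tan23.4°)]
  = 13.7 / [18.3·0.8780·(1.37·0.4787 − 0.8780·0.4327)]
  = 13.7 / 4.4324 = 3.091 m

z = 3.09 m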